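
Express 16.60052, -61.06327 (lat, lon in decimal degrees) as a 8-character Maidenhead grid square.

Add 180° to longitude and 90° to latitude: 118.93673, 106.60052.
Field: 118.93673/20 → 5 → F, 106.60052/10 → 10 → K; chars FK.
Square: 18.93673/2 → 9, 6.60052/1 → 6; chars 96.
Subsquare: 0.93673/0.0833333 → 11 → l, 0.60052/0.0416667 → 14 → o; chars lo.
Extended square: 0.02006/0.00833333 → 2, 0.01719/0.00416667 → 4; chars 24.

FK96lo24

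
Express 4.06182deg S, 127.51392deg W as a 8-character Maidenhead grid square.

CI65fw85

Add 180° to longitude and 90° to latitude: 52.48608, 85.93818.
Field (20°×10°, letters A–R): lon ⌊52.48608/20⌋ = 2 → C; lat ⌊85.93818/10⌋ = 8 → I.
Square (2°×1°, digits 0–9): lon ⌊12.48608/2⌋ = 6; lat ⌊5.93818/1⌋ = 5.
Subsquare (5′×2.5′, letters a–x): lon ⌊0.48608/0.0833333⌋ = 5 → f; lat ⌊0.93818/0.0416667⌋ = 22 → w.
Extended square (30″×15″, digits 0–9): lon ⌊0.06941/0.00833333⌋ = 8; lat ⌊0.02151/0.00416667⌋ = 5.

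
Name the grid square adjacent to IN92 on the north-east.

Longitude square 9; +1 → 10, wraps to 0, carry into field.
Longitude field I = 8; +1 → 9 = J.
Latitude square 2; +1 → 3.

JN03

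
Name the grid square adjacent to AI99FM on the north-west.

Longitude subsquare f = 5; −1 → 4 = e.
Latitude subsquare m = 12; +1 → 13 = n.

AI99en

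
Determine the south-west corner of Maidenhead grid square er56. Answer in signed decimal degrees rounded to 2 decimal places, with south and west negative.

86.00, -90.00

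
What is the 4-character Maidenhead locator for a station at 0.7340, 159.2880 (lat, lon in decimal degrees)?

Add 180° to longitude and 90° to latitude: 339.29, 90.73.
Field: 339.29/20 → 16 → Q, 90.73/10 → 9 → J; chars QJ.
Square: 19.29/2 → 9, 0.73/1 → 0; chars 90.

QJ90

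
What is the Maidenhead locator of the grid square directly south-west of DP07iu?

DP07ht

Longitude subsquare i = 8; −1 → 7 = h.
Latitude subsquare u = 20; −1 → 19 = t.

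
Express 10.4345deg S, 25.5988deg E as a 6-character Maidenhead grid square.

KH29tn

Offset from 180°W / 90°S: lon 205.5988°, lat 79.5655°.
Field: 205.5988/20 → 10 → K, 79.5655/10 → 7 → H; chars KH.
Square: 5.5988/2 → 2, 9.5655/1 → 9; chars 29.
Subsquare: 1.5988/0.0833333 → 19 → t, 0.5655/0.0416667 → 13 → n; chars tn.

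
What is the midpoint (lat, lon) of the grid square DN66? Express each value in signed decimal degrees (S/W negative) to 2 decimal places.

46.50, -107.00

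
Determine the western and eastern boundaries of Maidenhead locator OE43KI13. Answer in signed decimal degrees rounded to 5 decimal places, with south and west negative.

108.84167, 108.85000

Field O=14, E=4: +14·20° lon, +4·10° lat → SW at lon 100°, lat -50°.
Square 4, 3: +4·2° lon, +3·1° lat → SW at lon 108°, lat -47°.
Subsquare k=10, i=8: +10·0.0833333° lon, +8·0.0416667° lat → SW at lon 108.833°, lat -46.6667°.
Extended square 1, 3: +1·0.00833333° lon, +3·0.00416667° lat → SW at lon 108.842°, lat -46.6542°.
Cell spans 0.00833333° lon × 0.00416667° lat.
west 108.84167, east 108.85000.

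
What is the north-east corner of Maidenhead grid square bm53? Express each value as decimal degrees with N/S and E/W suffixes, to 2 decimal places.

34.00° N, 148.00° W

Field B=1, M=12: +1·20° lon, +12·10° lat → SW at lon -160°, lat 30°.
Square 5, 3: +5·2° lon, +3·1° lat → SW at lon -150°, lat 33°.
Cell spans 2° lon × 1° lat. NE corner is SW corner plus one full cell.
latitude 34.00° N, longitude 148.00° W.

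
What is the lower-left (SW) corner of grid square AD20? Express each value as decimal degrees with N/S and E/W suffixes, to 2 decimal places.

60.00° S, 176.00° W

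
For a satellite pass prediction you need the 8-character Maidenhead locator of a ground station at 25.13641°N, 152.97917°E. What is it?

QL65ld72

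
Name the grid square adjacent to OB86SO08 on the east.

Longitude extended square 0; +1 → 1.
The latitude characters are unchanged.

OB86so18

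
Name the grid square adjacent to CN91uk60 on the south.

Latitude extended square 0; −1 → -1, wraps to 9, carry into subsquare.
Latitude subsquare k = 10; −1 → 9 = j.
The longitude characters are unchanged.

CN91uj69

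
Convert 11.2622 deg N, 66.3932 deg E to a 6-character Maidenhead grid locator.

MK31eg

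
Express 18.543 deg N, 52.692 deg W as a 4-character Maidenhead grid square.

GK38

Add 180° to longitude and 90° to latitude: 127.31, 108.54.
Field (20°×10°, letters A–R): 127.31/20 → 6 → G, 108.54/10 → 10 → K; chars GK.
Square (2°×1°, digits 0–9): 7.31/2 → 3, 8.54/1 → 8; chars 38.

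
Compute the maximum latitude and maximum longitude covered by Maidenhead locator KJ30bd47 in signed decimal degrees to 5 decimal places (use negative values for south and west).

0.15833, 26.12500

Field K=10, J=9: +10·20° lon, +9·10° lat → SW at lon 20°, lat 0°.
Square 3, 0: +3·2° lon, +0·1° lat → SW at lon 26°, lat 0°.
Subsquare b=1, d=3: +1·0.0833333° lon, +3·0.0416667° lat → SW at lon 26.0833°, lat 0.125°.
Extended square 4, 7: +4·0.00833333° lon, +7·0.00416667° lat → SW at lon 26.1167°, lat 0.154167°.
Cell spans 0.00833333° lon × 0.00416667° lat. NE corner is SW corner plus one full cell.
latitude 0.15833, longitude 26.12500.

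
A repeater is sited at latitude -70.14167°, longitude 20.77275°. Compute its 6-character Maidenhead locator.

Shift to the Maidenhead origin (180°W, 90°S): lon 200.7728, lat 19.8583.
Field: 200.7728/20 → 10 → K, 19.8583/10 → 1 → B; chars KB.
Square: 0.7728/2 → 0, 9.8583/1 → 9; chars 09.
Subsquare: 0.7728/0.0833333 → 9 → j, 0.8583/0.0416667 → 20 → u; chars ju.

KB09ju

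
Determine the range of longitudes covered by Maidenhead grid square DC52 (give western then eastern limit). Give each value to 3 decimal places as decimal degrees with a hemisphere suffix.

Field D=3, C=2: +3·20° lon, +2·10° lat → SW at lon -120°, lat -70°.
Square 5, 2: +5·2° lon, +2·1° lat → SW at lon -110°, lat -68°.
Cell spans 2° lon × 1° lat.
west 110.000° W, east 108.000° W.

110.000° W, 108.000° W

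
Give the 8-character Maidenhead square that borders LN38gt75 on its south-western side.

LN38gt64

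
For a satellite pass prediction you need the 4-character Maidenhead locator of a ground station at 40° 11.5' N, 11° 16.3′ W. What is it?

IN40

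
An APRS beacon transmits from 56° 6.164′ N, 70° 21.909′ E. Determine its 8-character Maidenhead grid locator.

Shift to the Maidenhead origin (180°W, 90°S): lon 250.36515, lat 146.10273.
Field: 250.36515/20 → 12 → M, 146.10273/10 → 14 → O; chars MO.
Square: 10.36515/2 → 5, 6.10273/1 → 6; chars 56.
Subsquare: 0.36515/0.0833333 → 4 → e, 0.10273/0.0416667 → 2 → c; chars ec.
Extended square: 0.03182/0.00833333 → 3, 0.01940/0.00416667 → 4; chars 34.

MO56ec34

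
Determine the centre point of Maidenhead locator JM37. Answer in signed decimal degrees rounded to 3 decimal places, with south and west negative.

Field J=9, M=12: +9·20° lon, +12·10° lat → SW at lon 0°, lat 30°.
Square 3, 7: +3·2° lon, +7·1° lat → SW at lon 6°, lat 37°.
Cell spans 2° lon × 1° lat. Centre is SW corner plus half of each.
latitude 37.500, longitude 7.000.

37.500, 7.000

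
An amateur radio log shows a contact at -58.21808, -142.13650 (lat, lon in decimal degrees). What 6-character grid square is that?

BD81ws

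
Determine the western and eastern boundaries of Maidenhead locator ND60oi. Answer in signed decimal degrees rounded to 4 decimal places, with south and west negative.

93.1667, 93.2500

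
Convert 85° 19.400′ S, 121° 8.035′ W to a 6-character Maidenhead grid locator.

Offset from 180°W / 90°S: lon 58.8661°, lat 4.6767°.
Field (20°×10°, letters A–R): lon ⌊58.8661/20⌋ = 2 → C; lat ⌊4.6767/10⌋ = 0 → A.
Square (2°×1°, digits 0–9): lon ⌊18.8661/2⌋ = 9; lat ⌊4.6767/1⌋ = 4.
Subsquare (5′×2.5′, letters a–x): lon ⌊0.8661/0.0833333⌋ = 10 → k; lat ⌊0.6767/0.0416667⌋ = 16 → q.

CA94kq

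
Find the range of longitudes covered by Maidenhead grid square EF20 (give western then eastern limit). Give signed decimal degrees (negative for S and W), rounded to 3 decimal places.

Field E=4, F=5: +4·20° lon, +5·10° lat → SW at lon -100°, lat -40°.
Square 2, 0: +2·2° lon, +0·1° lat → SW at lon -96°, lat -40°.
Cell spans 2° lon × 1° lat.
west -96.000, east -94.000.

-96.000, -94.000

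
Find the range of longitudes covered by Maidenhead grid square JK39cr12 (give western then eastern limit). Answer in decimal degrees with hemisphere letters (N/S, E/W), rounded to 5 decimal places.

Field J=9, K=10: +9·20° lon, +10·10° lat → SW at lon 0°, lat 10°.
Square 3, 9: +3·2° lon, +9·1° lat → SW at lon 6°, lat 19°.
Subsquare c=2, r=17: +2·0.0833333° lon, +17·0.0416667° lat → SW at lon 6.16667°, lat 19.7083°.
Extended square 1, 2: +1·0.00833333° lon, +2·0.00416667° lat → SW at lon 6.175°, lat 19.7167°.
Cell spans 0.00833333° lon × 0.00416667° lat.
west 6.17500° E, east 6.18333° E.

6.17500° E, 6.18333° E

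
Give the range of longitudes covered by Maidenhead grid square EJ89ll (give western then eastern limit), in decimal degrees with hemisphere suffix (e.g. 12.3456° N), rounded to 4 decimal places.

83.0833° W, 83.0000° W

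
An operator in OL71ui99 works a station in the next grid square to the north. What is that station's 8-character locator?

Latitude extended square 9; +1 → 10, wraps to 0, carry into subsquare.
Latitude subsquare i = 8; +1 → 9 = j.
The longitude characters are unchanged.

OL71uj90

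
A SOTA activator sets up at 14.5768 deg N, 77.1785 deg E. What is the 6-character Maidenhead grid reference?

MK84on

Offset from 180°W / 90°S: lon 257.1785°, lat 104.5768°.
Field: 257.1785/20 → 12 → M, 104.5768/10 → 10 → K; chars MK.
Square: 17.1785/2 → 8, 4.5768/1 → 4; chars 84.
Subsquare: 1.1785/0.0833333 → 14 → o, 0.5768/0.0416667 → 13 → n; chars on.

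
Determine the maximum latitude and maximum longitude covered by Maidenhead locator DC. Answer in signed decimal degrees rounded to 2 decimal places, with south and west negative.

Field D=3, C=2: +3·20° lon, +2·10° lat → SW at lon -120°, lat -70°.
Cell spans 20° lon × 10° lat. NE corner is SW corner plus one full cell.
latitude -60.00, longitude -100.00.

-60.00, -100.00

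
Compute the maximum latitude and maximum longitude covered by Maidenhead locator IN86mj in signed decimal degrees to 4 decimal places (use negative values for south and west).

Field I=8, N=13: +8·20° lon, +13·10° lat → SW at lon -20°, lat 40°.
Square 8, 6: +8·2° lon, +6·1° lat → SW at lon -4°, lat 46°.
Subsquare m=12, j=9: +12·0.0833333° lon, +9·0.0416667° lat → SW at lon -3°, lat 46.375°.
Cell spans 0.0833333° lon × 0.0416667° lat. NE corner is SW corner plus one full cell.
latitude 46.4167, longitude -2.9167.

46.4167, -2.9167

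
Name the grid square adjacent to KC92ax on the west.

KC82xx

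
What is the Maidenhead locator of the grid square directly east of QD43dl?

QD43el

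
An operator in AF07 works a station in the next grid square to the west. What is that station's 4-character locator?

RF97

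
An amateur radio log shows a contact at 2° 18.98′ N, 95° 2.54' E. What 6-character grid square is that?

NJ72mh

Shift to the Maidenhead origin (180°W, 90°S): lon 275.0423, lat 92.3163.
Field: 275.0423/20 → 13 → N, 92.3163/10 → 9 → J; chars NJ.
Square: 15.0423/2 → 7, 2.3163/1 → 2; chars 72.
Subsquare: 1.0423/0.0833333 → 12 → m, 0.3163/0.0416667 → 7 → h; chars mh.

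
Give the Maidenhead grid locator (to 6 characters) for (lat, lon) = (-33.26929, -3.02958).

Shift to the Maidenhead origin (180°W, 90°S): lon 176.9704, lat 56.7307.
Field: lon ⌊176.9704/20⌋ = 8 → I; lat ⌊56.7307/10⌋ = 5 → F.
Square: lon ⌊16.9704/2⌋ = 8; lat ⌊6.7307/1⌋ = 6.
Subsquare: lon ⌊0.9704/0.0833333⌋ = 11 → l; lat ⌊0.7307/0.0416667⌋ = 17 → r.

IF86lr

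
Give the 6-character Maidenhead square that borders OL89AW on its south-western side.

Longitude subsquare a = 0; −1 → -1, wraps to 23 = x, carry into square.
Longitude square 8; −1 → 7.
Latitude subsquare w = 22; −1 → 21 = v.

OL79xv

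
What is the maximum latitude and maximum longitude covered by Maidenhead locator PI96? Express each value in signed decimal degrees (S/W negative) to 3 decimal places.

Field P=15, I=8: +15·20° lon, +8·10° lat → SW at lon 120°, lat -10°.
Square 9, 6: +9·2° lon, +6·1° lat → SW at lon 138°, lat -4°.
Cell spans 2° lon × 1° lat. NE corner is SW corner plus one full cell.
latitude -3.000, longitude 140.000.

-3.000, 140.000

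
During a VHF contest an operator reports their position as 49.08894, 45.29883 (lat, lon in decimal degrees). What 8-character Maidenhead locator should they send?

LN29pc51

Offset from 180°W / 90°S: lon 225.29883°, lat 139.08894°.
Field: lon ⌊225.29883/20⌋ = 11 → L; lat ⌊139.08894/10⌋ = 13 → N.
Square: lon ⌊5.29883/2⌋ = 2; lat ⌊9.08894/1⌋ = 9.
Subsquare: lon ⌊1.29883/0.0833333⌋ = 15 → p; lat ⌊0.08894/0.0416667⌋ = 2 → c.
Extended square: lon ⌊0.04883/0.00833333⌋ = 5; lat ⌊0.00561/0.00416667⌋ = 1.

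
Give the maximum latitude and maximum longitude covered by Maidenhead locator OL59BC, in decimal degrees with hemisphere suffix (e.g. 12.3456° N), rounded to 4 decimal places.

Field O=14, L=11: +14·20° lon, +11·10° lat → SW at lon 100°, lat 20°.
Square 5, 9: +5·2° lon, +9·1° lat → SW at lon 110°, lat 29°.
Subsquare b=1, c=2: +1·0.0833333° lon, +2·0.0416667° lat → SW at lon 110.083°, lat 29.0833°.
Cell spans 0.0833333° lon × 0.0416667° lat. NE corner is SW corner plus one full cell.
latitude 29.1250° N, longitude 110.1667° E.

29.1250° N, 110.1667° E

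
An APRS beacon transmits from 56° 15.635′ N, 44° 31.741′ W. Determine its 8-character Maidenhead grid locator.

Shift to the Maidenhead origin (180°W, 90°S): lon 135.47098, lat 146.26058.
Field (20°×10°, letters A–R): 135.47098/20 → 6 → G, 146.26058/10 → 14 → O; chars GO.
Square (2°×1°, digits 0–9): 15.47098/2 → 7, 6.26058/1 → 6; chars 76.
Subsquare (5′×2.5′, letters a–x): 1.47098/0.0833333 → 17 → r, 0.26058/0.0416667 → 6 → g; chars rg.
Extended square (30″×15″, digits 0–9): 0.05432/0.00833333 → 6, 0.01058/0.00416667 → 2; chars 62.

GO76rg62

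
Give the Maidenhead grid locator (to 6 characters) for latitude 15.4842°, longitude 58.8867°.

Offset from 180°W / 90°S: lon 238.8867°, lat 105.4842°.
Field (20°×10°, letters A–R): lon ⌊238.8867/20⌋ = 11 → L; lat ⌊105.4842/10⌋ = 10 → K.
Square (2°×1°, digits 0–9): lon ⌊18.8867/2⌋ = 9; lat ⌊5.4842/1⌋ = 5.
Subsquare (5′×2.5′, letters a–x): lon ⌊0.8867/0.0833333⌋ = 10 → k; lat ⌊0.4842/0.0416667⌋ = 11 → l.

LK95kl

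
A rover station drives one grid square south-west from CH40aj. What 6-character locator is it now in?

Longitude subsquare a = 0; −1 → -1, wraps to 23 = x, carry into square.
Longitude square 4; −1 → 3.
Latitude subsquare j = 9; −1 → 8 = i.

CH30xi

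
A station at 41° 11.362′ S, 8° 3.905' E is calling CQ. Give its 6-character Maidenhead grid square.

Shift to the Maidenhead origin (180°W, 90°S): lon 188.0651, lat 48.8106.
Field: lon ⌊188.0651/20⌋ = 9 → J; lat ⌊48.8106/10⌋ = 4 → E.
Square: lon ⌊8.0651/2⌋ = 4; lat ⌊8.8106/1⌋ = 8.
Subsquare: lon ⌊0.0651/0.0833333⌋ = 0 → a; lat ⌊0.8106/0.0416667⌋ = 19 → t.

JE48at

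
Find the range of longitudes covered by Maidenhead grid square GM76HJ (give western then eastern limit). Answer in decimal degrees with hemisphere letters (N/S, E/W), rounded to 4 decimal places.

Field G=6, M=12: +6·20° lon, +12·10° lat → SW at lon -60°, lat 30°.
Square 7, 6: +7·2° lon, +6·1° lat → SW at lon -46°, lat 36°.
Subsquare h=7, j=9: +7·0.0833333° lon, +9·0.0416667° lat → SW at lon -45.4167°, lat 36.375°.
Cell spans 0.0833333° lon × 0.0416667° lat.
west 45.4167° W, east 45.3333° W.

45.4167° W, 45.3333° W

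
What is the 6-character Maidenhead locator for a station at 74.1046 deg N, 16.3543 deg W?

IQ14tc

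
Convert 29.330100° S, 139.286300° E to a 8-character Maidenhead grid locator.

PG90pq40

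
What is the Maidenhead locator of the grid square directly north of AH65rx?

AH66ra

Latitude subsquare x = 23; +1 → 24, wraps to 0 = a, carry into square.
Latitude square 5; +1 → 6.
The longitude characters are unchanged.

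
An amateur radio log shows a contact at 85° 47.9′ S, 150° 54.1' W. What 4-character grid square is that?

BA44

Shift to the Maidenhead origin (180°W, 90°S): lon 29.10, lat 4.20.
Field: 29.10/20 → 1 → B, 4.20/10 → 0 → A; chars BA.
Square: 9.10/2 → 4, 4.20/1 → 4; chars 44.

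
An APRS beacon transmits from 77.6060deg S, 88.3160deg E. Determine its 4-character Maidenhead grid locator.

Add 180° to longitude and 90° to latitude: 268.32, 12.39.
Field: 268.32/20 → 13 → N, 12.39/10 → 1 → B; chars NB.
Square: 8.32/2 → 4, 2.39/1 → 2; chars 42.

NB42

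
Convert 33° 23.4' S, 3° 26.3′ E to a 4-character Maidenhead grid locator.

JF16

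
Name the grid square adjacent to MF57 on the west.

MF47

Longitude square 5; −1 → 4.
The latitude characters are unchanged.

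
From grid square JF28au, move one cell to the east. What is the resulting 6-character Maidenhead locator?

Longitude subsquare a = 0; +1 → 1 = b.
The latitude characters are unchanged.

JF28bu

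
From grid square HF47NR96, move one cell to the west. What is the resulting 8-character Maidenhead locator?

HF47nr86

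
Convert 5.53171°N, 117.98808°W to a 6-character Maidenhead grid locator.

Add 180° to longitude and 90° to latitude: 62.0119, 95.5317.
Field: lon ⌊62.0119/20⌋ = 3 → D; lat ⌊95.5317/10⌋ = 9 → J.
Square: lon ⌊2.0119/2⌋ = 1; lat ⌊5.5317/1⌋ = 5.
Subsquare: lon ⌊0.0119/0.0833333⌋ = 0 → a; lat ⌊0.5317/0.0416667⌋ = 12 → m.

DJ15am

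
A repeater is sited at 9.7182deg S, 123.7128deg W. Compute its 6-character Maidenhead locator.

CI80dg

Add 180° to longitude and 90° to latitude: 56.2872, 80.2818.
Field (20°×10°, letters A–R): lon ⌊56.2872/20⌋ = 2 → C; lat ⌊80.2818/10⌋ = 8 → I.
Square (2°×1°, digits 0–9): lon ⌊16.2872/2⌋ = 8; lat ⌊0.2818/1⌋ = 0.
Subsquare (5′×2.5′, letters a–x): lon ⌊0.2872/0.0833333⌋ = 3 → d; lat ⌊0.2818/0.0416667⌋ = 6 → g.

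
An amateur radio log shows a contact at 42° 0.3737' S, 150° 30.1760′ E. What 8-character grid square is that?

QE57gx08

Offset from 180°W / 90°S: lon 330.50293°, lat 47.99377°.
Field (20°×10°, letters A–R): lon ⌊330.50293/20⌋ = 16 → Q; lat ⌊47.99377/10⌋ = 4 → E.
Square (2°×1°, digits 0–9): lon ⌊10.50293/2⌋ = 5; lat ⌊7.99377/1⌋ = 7.
Subsquare (5′×2.5′, letters a–x): lon ⌊0.50293/0.0833333⌋ = 6 → g; lat ⌊0.99377/0.0416667⌋ = 23 → x.
Extended square (30″×15″, digits 0–9): lon ⌊0.00293/0.00833333⌋ = 0; lat ⌊0.03544/0.00416667⌋ = 8.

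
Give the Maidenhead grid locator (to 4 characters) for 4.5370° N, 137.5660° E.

Offset from 180°W / 90°S: lon 317.57°, lat 94.54°.
Field (20°×10°, letters A–R): lon ⌊317.57/20⌋ = 15 → P; lat ⌊94.54/10⌋ = 9 → J.
Square (2°×1°, digits 0–9): lon ⌊17.57/2⌋ = 8; lat ⌊4.54/1⌋ = 4.

PJ84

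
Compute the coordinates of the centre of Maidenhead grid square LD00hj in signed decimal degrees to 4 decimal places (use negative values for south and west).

Field L=11, D=3: +11·20° lon, +3·10° lat → SW at lon 40°, lat -60°.
Square 0, 0: +0·2° lon, +0·1° lat → SW at lon 40°, lat -60°.
Subsquare h=7, j=9: +7·0.0833333° lon, +9·0.0416667° lat → SW at lon 40.5833°, lat -59.625°.
Cell spans 0.0833333° lon × 0.0416667° lat. Centre is SW corner plus half of each.
latitude -59.6042, longitude 40.6250.

-59.6042, 40.6250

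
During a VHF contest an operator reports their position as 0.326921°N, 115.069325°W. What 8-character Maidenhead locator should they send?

Shift to the Maidenhead origin (180°W, 90°S): lon 64.93067, lat 90.32692.
Field: lon ⌊64.93067/20⌋ = 3 → D; lat ⌊90.32692/10⌋ = 9 → J.
Square: lon ⌊4.93067/2⌋ = 2; lat ⌊0.32692/1⌋ = 0.
Subsquare: lon ⌊0.93067/0.0833333⌋ = 11 → l; lat ⌊0.32692/0.0416667⌋ = 7 → h.
Extended square: lon ⌊0.01401/0.00833333⌋ = 1; lat ⌊0.03525/0.00416667⌋ = 8.

DJ20lh18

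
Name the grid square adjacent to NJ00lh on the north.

Latitude subsquare h = 7; +1 → 8 = i.
The longitude characters are unchanged.

NJ00li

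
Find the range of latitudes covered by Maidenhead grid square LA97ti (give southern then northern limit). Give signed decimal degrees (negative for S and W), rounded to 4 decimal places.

-82.6667, -82.6250

Field L=11, A=0: +11·20° lon, +0·10° lat → SW at lon 40°, lat -90°.
Square 9, 7: +9·2° lon, +7·1° lat → SW at lon 58°, lat -83°.
Subsquare t=19, i=8: +19·0.0833333° lon, +8·0.0416667° lat → SW at lon 59.5833°, lat -82.6667°.
Cell spans 0.0833333° lon × 0.0416667° lat.
south -82.6667, north -82.6250.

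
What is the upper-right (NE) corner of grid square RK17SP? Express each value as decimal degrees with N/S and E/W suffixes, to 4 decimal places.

Field R=17, K=10: +17·20° lon, +10·10° lat → SW at lon 160°, lat 10°.
Square 1, 7: +1·2° lon, +7·1° lat → SW at lon 162°, lat 17°.
Subsquare s=18, p=15: +18·0.0833333° lon, +15·0.0416667° lat → SW at lon 163.5°, lat 17.625°.
Cell spans 0.0833333° lon × 0.0416667° lat. NE corner is SW corner plus one full cell.
latitude 17.6667° N, longitude 163.5833° E.

17.6667° N, 163.5833° E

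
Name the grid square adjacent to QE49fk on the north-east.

Longitude subsquare f = 5; +1 → 6 = g.
Latitude subsquare k = 10; +1 → 11 = l.

QE49gl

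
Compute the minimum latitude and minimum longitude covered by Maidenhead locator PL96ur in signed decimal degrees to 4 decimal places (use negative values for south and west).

26.7083, 139.6667

Field P=15, L=11: +15·20° lon, +11·10° lat → SW at lon 120°, lat 20°.
Square 9, 6: +9·2° lon, +6·1° lat → SW at lon 138°, lat 26°.
Subsquare u=20, r=17: +20·0.0833333° lon, +17·0.0416667° lat → SW at lon 139.667°, lat 26.7083°.
latitude 26.7083, longitude 139.6667.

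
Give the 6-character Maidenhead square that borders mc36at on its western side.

MC26xt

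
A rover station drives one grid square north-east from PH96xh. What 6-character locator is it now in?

Longitude subsquare x = 23; +1 → 24, wraps to 0 = a, carry into square.
Longitude square 9; +1 → 10, wraps to 0, carry into field.
Longitude field P = 15; +1 → 16 = Q.
Latitude subsquare h = 7; +1 → 8 = i.

QH06ai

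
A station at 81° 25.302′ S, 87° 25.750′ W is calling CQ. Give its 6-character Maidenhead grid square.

Shift to the Maidenhead origin (180°W, 90°S): lon 92.5708, lat 8.5783.
Field: lon ⌊92.5708/20⌋ = 4 → E; lat ⌊8.5783/10⌋ = 0 → A.
Square: lon ⌊12.5708/2⌋ = 6; lat ⌊8.5783/1⌋ = 8.
Subsquare: lon ⌊0.5708/0.0833333⌋ = 6 → g; lat ⌊0.5783/0.0416667⌋ = 13 → n.

EA68gn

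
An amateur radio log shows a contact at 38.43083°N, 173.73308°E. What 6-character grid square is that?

Shift to the Maidenhead origin (180°W, 90°S): lon 353.7331, lat 128.4308.
Field: lon ⌊353.7331/20⌋ = 17 → R; lat ⌊128.4308/10⌋ = 12 → M.
Square: lon ⌊13.7331/2⌋ = 6; lat ⌊8.4308/1⌋ = 8.
Subsquare: lon ⌊1.7331/0.0833333⌋ = 20 → u; lat ⌊0.4308/0.0416667⌋ = 10 → k.

RM68uk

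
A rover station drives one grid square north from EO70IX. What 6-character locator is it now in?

Latitude subsquare x = 23; +1 → 24, wraps to 0 = a, carry into square.
Latitude square 0; +1 → 1.
The longitude characters are unchanged.

EO71ia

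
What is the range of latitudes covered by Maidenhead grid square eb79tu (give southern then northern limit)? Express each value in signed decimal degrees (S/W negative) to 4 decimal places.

-70.1667, -70.1250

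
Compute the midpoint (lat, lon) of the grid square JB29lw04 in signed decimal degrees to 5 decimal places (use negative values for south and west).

-70.06458, 4.92083

Field J=9, B=1: +9·20° lon, +1·10° lat → SW at lon 0°, lat -80°.
Square 2, 9: +2·2° lon, +9·1° lat → SW at lon 4°, lat -71°.
Subsquare l=11, w=22: +11·0.0833333° lon, +22·0.0416667° lat → SW at lon 4.91667°, lat -70.0833°.
Extended square 0, 4: +0·0.00833333° lon, +4·0.00416667° lat → SW at lon 4.91667°, lat -70.0667°.
Cell spans 0.00833333° lon × 0.00416667° lat. Centre is SW corner plus half of each.
latitude -70.06458, longitude 4.92083.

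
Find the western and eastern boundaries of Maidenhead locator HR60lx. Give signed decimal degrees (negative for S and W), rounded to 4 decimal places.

-27.0833, -27.0000

Field H=7, R=17: +7·20° lon, +17·10° lat → SW at lon -40°, lat 80°.
Square 6, 0: +6·2° lon, +0·1° lat → SW at lon -28°, lat 80°.
Subsquare l=11, x=23: +11·0.0833333° lon, +23·0.0416667° lat → SW at lon -27.0833°, lat 80.9583°.
Cell spans 0.0833333° lon × 0.0416667° lat.
west -27.0833, east -27.0000.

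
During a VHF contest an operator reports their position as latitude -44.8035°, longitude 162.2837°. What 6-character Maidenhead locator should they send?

RE15de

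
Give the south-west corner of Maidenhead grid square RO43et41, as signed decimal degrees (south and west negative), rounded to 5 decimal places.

53.79583, 168.36667

Field R=17, O=14: +17·20° lon, +14·10° lat → SW at lon 160°, lat 50°.
Square 4, 3: +4·2° lon, +3·1° lat → SW at lon 168°, lat 53°.
Subsquare e=4, t=19: +4·0.0833333° lon, +19·0.0416667° lat → SW at lon 168.333°, lat 53.7917°.
Extended square 4, 1: +4·0.00833333° lon, +1·0.00416667° lat → SW at lon 168.367°, lat 53.7958°.
latitude 53.79583, longitude 168.36667.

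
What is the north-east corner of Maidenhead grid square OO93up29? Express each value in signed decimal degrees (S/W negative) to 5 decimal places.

Field O=14, O=14: +14·20° lon, +14·10° lat → SW at lon 100°, lat 50°.
Square 9, 3: +9·2° lon, +3·1° lat → SW at lon 118°, lat 53°.
Subsquare u=20, p=15: +20·0.0833333° lon, +15·0.0416667° lat → SW at lon 119.667°, lat 53.625°.
Extended square 2, 9: +2·0.00833333° lon, +9·0.00416667° lat → SW at lon 119.683°, lat 53.6625°.
Cell spans 0.00833333° lon × 0.00416667° lat. NE corner is SW corner plus one full cell.
latitude 53.66667, longitude 119.69167.

53.66667, 119.69167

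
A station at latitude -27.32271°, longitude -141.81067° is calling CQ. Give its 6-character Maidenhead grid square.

Shift to the Maidenhead origin (180°W, 90°S): lon 38.1893, lat 62.6773.
Field (20°×10°, letters A–R): 38.1893/20 → 1 → B, 62.6773/10 → 6 → G; chars BG.
Square (2°×1°, digits 0–9): 18.1893/2 → 9, 2.6773/1 → 2; chars 92.
Subsquare (5′×2.5′, letters a–x): 0.1893/0.0833333 → 2 → c, 0.6773/0.0416667 → 16 → q; chars cq.

BG92cq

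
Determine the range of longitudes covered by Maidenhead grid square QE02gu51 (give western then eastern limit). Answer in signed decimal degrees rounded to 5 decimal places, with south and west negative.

Field Q=16, E=4: +16·20° lon, +4·10° lat → SW at lon 140°, lat -50°.
Square 0, 2: +0·2° lon, +2·1° lat → SW at lon 140°, lat -48°.
Subsquare g=6, u=20: +6·0.0833333° lon, +20·0.0416667° lat → SW at lon 140.5°, lat -47.1667°.
Extended square 5, 1: +5·0.00833333° lon, +1·0.00416667° lat → SW at lon 140.542°, lat -47.1625°.
Cell spans 0.00833333° lon × 0.00416667° lat.
west 140.54167, east 140.55000.

140.54167, 140.55000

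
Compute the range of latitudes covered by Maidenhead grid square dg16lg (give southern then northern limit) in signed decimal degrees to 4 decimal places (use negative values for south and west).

-23.7500, -23.7083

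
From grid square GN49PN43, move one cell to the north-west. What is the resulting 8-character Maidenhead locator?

GN49pn34

Longitude extended square 4; −1 → 3.
Latitude extended square 3; +1 → 4.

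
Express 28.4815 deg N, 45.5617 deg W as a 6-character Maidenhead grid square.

Offset from 180°W / 90°S: lon 134.4383°, lat 118.4815°.
Field: 134.4383/20 → 6 → G, 118.4815/10 → 11 → L; chars GL.
Square: 14.4383/2 → 7, 8.4815/1 → 8; chars 78.
Subsquare: 0.4383/0.0833333 → 5 → f, 0.4815/0.0416667 → 11 → l; chars fl.

GL78fl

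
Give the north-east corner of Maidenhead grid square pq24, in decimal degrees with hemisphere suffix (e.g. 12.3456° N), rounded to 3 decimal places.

Field P=15, Q=16: +15·20° lon, +16·10° lat → SW at lon 120°, lat 70°.
Square 2, 4: +2·2° lon, +4·1° lat → SW at lon 124°, lat 74°.
Cell spans 2° lon × 1° lat. NE corner is SW corner plus one full cell.
latitude 75.000° N, longitude 126.000° E.

75.000° N, 126.000° E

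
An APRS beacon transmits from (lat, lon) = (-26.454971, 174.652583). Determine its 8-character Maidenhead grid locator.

Add 180° to longitude and 90° to latitude: 354.65258, 63.54503.
Field: lon ⌊354.65258/20⌋ = 17 → R; lat ⌊63.54503/10⌋ = 6 → G.
Square: lon ⌊14.65258/2⌋ = 7; lat ⌊3.54503/1⌋ = 3.
Subsquare: lon ⌊0.65258/0.0833333⌋ = 7 → h; lat ⌊0.54503/0.0416667⌋ = 13 → n.
Extended square: lon ⌊0.06925/0.00833333⌋ = 8; lat ⌊0.00336/0.00416667⌋ = 0.

RG73hn80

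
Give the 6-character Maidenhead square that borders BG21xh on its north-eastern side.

BG31ai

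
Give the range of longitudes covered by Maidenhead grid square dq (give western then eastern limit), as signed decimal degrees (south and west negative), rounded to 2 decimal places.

-120.00, -100.00

Field D=3, Q=16: +3·20° lon, +16·10° lat → SW at lon -120°, lat 70°.
Cell spans 20° lon × 10° lat.
west -120.00, east -100.00.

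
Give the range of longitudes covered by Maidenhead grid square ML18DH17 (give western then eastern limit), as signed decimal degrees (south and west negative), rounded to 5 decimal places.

Field M=12, L=11: +12·20° lon, +11·10° lat → SW at lon 60°, lat 20°.
Square 1, 8: +1·2° lon, +8·1° lat → SW at lon 62°, lat 28°.
Subsquare d=3, h=7: +3·0.0833333° lon, +7·0.0416667° lat → SW at lon 62.25°, lat 28.2917°.
Extended square 1, 7: +1·0.00833333° lon, +7·0.00416667° lat → SW at lon 62.2583°, lat 28.3208°.
Cell spans 0.00833333° lon × 0.00416667° lat.
west 62.25833, east 62.26667.

62.25833, 62.26667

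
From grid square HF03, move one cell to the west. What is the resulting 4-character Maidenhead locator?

Longitude square 0; −1 → -1, wraps to 9, carry into field.
Longitude field H = 7; −1 → 6 = G.
The latitude characters are unchanged.

GF93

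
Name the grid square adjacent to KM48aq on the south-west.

Longitude subsquare a = 0; −1 → -1, wraps to 23 = x, carry into square.
Longitude square 4; −1 → 3.
Latitude subsquare q = 16; −1 → 15 = p.

KM38xp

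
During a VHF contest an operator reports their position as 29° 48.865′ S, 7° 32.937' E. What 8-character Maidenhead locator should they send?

JG30se54

Offset from 180°W / 90°S: lon 187.54895°, lat 60.18558°.
Field: lon ⌊187.54895/20⌋ = 9 → J; lat ⌊60.18558/10⌋ = 6 → G.
Square: lon ⌊7.54895/2⌋ = 3; lat ⌊0.18558/1⌋ = 0.
Subsquare: lon ⌊1.54895/0.0833333⌋ = 18 → s; lat ⌊0.18558/0.0416667⌋ = 4 → e.
Extended square: lon ⌊0.04895/0.00833333⌋ = 5; lat ⌊0.01892/0.00416667⌋ = 4.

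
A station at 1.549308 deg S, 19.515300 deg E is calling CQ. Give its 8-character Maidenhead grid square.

Shift to the Maidenhead origin (180°W, 90°S): lon 199.51530, lat 88.45069.
Field: 199.51530/20 → 9 → J, 88.45069/10 → 8 → I; chars JI.
Square: 19.51530/2 → 9, 8.45069/1 → 8; chars 98.
Subsquare: 1.51530/0.0833333 → 18 → s, 0.45069/0.0416667 → 10 → k; chars sk.
Extended square: 0.01530/0.00833333 → 1, 0.03403/0.00416667 → 8; chars 18.

JI98sk18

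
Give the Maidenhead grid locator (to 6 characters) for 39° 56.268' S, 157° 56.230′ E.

QF80xb

Shift to the Maidenhead origin (180°W, 90°S): lon 337.9372, lat 50.0622.
Field (20°×10°, letters A–R): 337.9372/20 → 16 → Q, 50.0622/10 → 5 → F; chars QF.
Square (2°×1°, digits 0–9): 17.9372/2 → 8, 0.0622/1 → 0; chars 80.
Subsquare (5′×2.5′, letters a–x): 1.9372/0.0833333 → 23 → x, 0.0622/0.0416667 → 1 → b; chars xb.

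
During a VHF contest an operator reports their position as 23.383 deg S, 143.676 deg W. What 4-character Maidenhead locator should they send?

BG86

Shift to the Maidenhead origin (180°W, 90°S): lon 36.32, lat 66.62.
Field: lon ⌊36.32/20⌋ = 1 → B; lat ⌊66.62/10⌋ = 6 → G.
Square: lon ⌊16.32/2⌋ = 8; lat ⌊6.62/1⌋ = 6.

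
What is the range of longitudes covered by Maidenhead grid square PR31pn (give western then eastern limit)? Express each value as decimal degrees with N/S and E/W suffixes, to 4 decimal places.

Field P=15, R=17: +15·20° lon, +17·10° lat → SW at lon 120°, lat 80°.
Square 3, 1: +3·2° lon, +1·1° lat → SW at lon 126°, lat 81°.
Subsquare p=15, n=13: +15·0.0833333° lon, +13·0.0416667° lat → SW at lon 127.25°, lat 81.5417°.
Cell spans 0.0833333° lon × 0.0416667° lat.
west 127.2500° E, east 127.3333° E.

127.2500° E, 127.3333° E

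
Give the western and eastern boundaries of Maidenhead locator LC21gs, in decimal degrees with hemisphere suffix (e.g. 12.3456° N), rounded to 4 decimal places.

44.5000° E, 44.5833° E

Field L=11, C=2: +11·20° lon, +2·10° lat → SW at lon 40°, lat -70°.
Square 2, 1: +2·2° lon, +1·1° lat → SW at lon 44°, lat -69°.
Subsquare g=6, s=18: +6·0.0833333° lon, +18·0.0416667° lat → SW at lon 44.5°, lat -68.25°.
Cell spans 0.0833333° lon × 0.0416667° lat.
west 44.5000° E, east 44.5833° E.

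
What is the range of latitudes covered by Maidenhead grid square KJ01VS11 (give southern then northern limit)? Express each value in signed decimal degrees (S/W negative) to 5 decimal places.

Field K=10, J=9: +10·20° lon, +9·10° lat → SW at lon 20°, lat 0°.
Square 0, 1: +0·2° lon, +1·1° lat → SW at lon 20°, lat 1°.
Subsquare v=21, s=18: +21·0.0833333° lon, +18·0.0416667° lat → SW at lon 21.75°, lat 1.75°.
Extended square 1, 1: +1·0.00833333° lon, +1·0.00416667° lat → SW at lon 21.7583°, lat 1.75417°.
Cell spans 0.00833333° lon × 0.00416667° lat.
south 1.75417, north 1.75833.

1.75417, 1.75833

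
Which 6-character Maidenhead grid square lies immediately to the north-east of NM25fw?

Longitude subsquare f = 5; +1 → 6 = g.
Latitude subsquare w = 22; +1 → 23 = x.

NM25gx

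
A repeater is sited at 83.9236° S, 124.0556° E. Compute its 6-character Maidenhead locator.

PA26ab

Offset from 180°W / 90°S: lon 304.0556°, lat 6.0764°.
Field (20°×10°, letters A–R): lon ⌊304.0556/20⌋ = 15 → P; lat ⌊6.0764/10⌋ = 0 → A.
Square (2°×1°, digits 0–9): lon ⌊4.0556/2⌋ = 2; lat ⌊6.0764/1⌋ = 6.
Subsquare (5′×2.5′, letters a–x): lon ⌊0.0556/0.0833333⌋ = 0 → a; lat ⌊0.0764/0.0416667⌋ = 1 → b.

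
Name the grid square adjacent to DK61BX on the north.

DK62ba

Latitude subsquare x = 23; +1 → 24, wraps to 0 = a, carry into square.
Latitude square 1; +1 → 2.
The longitude characters are unchanged.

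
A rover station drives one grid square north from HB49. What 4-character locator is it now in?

HC40

Latitude square 9; +1 → 10, wraps to 0, carry into field.
Latitude field B = 1; +1 → 2 = C.
The longitude characters are unchanged.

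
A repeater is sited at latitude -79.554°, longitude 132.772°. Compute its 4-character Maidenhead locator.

PB60

Add 180° to longitude and 90° to latitude: 312.77, 10.45.
Field: lon ⌊312.77/20⌋ = 15 → P; lat ⌊10.45/10⌋ = 1 → B.
Square: lon ⌊12.77/2⌋ = 6; lat ⌊0.45/1⌋ = 0.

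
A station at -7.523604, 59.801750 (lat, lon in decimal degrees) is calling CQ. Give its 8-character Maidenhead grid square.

LI92vl64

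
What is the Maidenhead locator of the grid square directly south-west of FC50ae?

FC40xd

Longitude subsquare a = 0; −1 → -1, wraps to 23 = x, carry into square.
Longitude square 5; −1 → 4.
Latitude subsquare e = 4; −1 → 3 = d.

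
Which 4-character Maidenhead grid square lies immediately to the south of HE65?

HE64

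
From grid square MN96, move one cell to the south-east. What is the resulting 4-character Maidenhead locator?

Longitude square 9; +1 → 10, wraps to 0, carry into field.
Longitude field M = 12; +1 → 13 = N.
Latitude square 6; −1 → 5.

NN05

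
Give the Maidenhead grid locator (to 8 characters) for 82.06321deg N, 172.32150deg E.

Add 180° to longitude and 90° to latitude: 352.32150, 172.06321.
Field: lon ⌊352.32150/20⌋ = 17 → R; lat ⌊172.06321/10⌋ = 17 → R.
Square: lon ⌊12.32150/2⌋ = 6; lat ⌊2.06321/1⌋ = 2.
Subsquare: lon ⌊0.32150/0.0833333⌋ = 3 → d; lat ⌊0.06321/0.0416667⌋ = 1 → b.
Extended square: lon ⌊0.07150/0.00833333⌋ = 8; lat ⌊0.02154/0.00416667⌋ = 5.

RR62db85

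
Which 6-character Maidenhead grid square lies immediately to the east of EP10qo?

EP10ro

Longitude subsquare q = 16; +1 → 17 = r.
The latitude characters are unchanged.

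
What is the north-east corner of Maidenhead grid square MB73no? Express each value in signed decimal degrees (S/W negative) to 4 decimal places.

-76.3750, 75.1667

Field M=12, B=1: +12·20° lon, +1·10° lat → SW at lon 60°, lat -80°.
Square 7, 3: +7·2° lon, +3·1° lat → SW at lon 74°, lat -77°.
Subsquare n=13, o=14: +13·0.0833333° lon, +14·0.0416667° lat → SW at lon 75.0833°, lat -76.4167°.
Cell spans 0.0833333° lon × 0.0416667° lat. NE corner is SW corner plus one full cell.
latitude -76.3750, longitude 75.1667.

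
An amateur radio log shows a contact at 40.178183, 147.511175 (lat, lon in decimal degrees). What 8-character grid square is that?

QN30se12

Shift to the Maidenhead origin (180°W, 90°S): lon 327.51117, lat 130.17818.
Field: lon ⌊327.51117/20⌋ = 16 → Q; lat ⌊130.17818/10⌋ = 13 → N.
Square: lon ⌊7.51117/2⌋ = 3; lat ⌊0.17818/1⌋ = 0.
Subsquare: lon ⌊1.51117/0.0833333⌋ = 18 → s; lat ⌊0.17818/0.0416667⌋ = 4 → e.
Extended square: lon ⌊0.01117/0.00833333⌋ = 1; lat ⌊0.01152/0.00416667⌋ = 2.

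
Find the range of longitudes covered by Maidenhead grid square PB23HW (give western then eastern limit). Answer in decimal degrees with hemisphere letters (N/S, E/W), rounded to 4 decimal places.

Field P=15, B=1: +15·20° lon, +1·10° lat → SW at lon 120°, lat -80°.
Square 2, 3: +2·2° lon, +3·1° lat → SW at lon 124°, lat -77°.
Subsquare h=7, w=22: +7·0.0833333° lon, +22·0.0416667° lat → SW at lon 124.583°, lat -76.0833°.
Cell spans 0.0833333° lon × 0.0416667° lat.
west 124.5833° E, east 124.6667° E.

124.5833° E, 124.6667° E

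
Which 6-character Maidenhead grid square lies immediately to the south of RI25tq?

RI25tp

Latitude subsquare q = 16; −1 → 15 = p.
The longitude characters are unchanged.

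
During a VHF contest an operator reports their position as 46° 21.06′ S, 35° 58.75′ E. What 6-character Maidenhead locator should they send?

Offset from 180°W / 90°S: lon 215.9792°, lat 43.6490°.
Field: lon ⌊215.9792/20⌋ = 10 → K; lat ⌊43.6490/10⌋ = 4 → E.
Square: lon ⌊15.9792/2⌋ = 7; lat ⌊3.6490/1⌋ = 3.
Subsquare: lon ⌊1.9792/0.0833333⌋ = 23 → x; lat ⌊0.6490/0.0416667⌋ = 15 → p.

KE73xp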